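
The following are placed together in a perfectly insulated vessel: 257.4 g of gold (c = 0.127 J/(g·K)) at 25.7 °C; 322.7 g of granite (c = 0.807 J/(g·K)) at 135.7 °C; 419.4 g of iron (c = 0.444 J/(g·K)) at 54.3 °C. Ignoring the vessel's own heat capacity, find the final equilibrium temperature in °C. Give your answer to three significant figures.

Σ mᵢcᵢ(T − Tᵢ) = 0  ⇒  T = Σ mᵢcᵢTᵢ / Σ mᵢcᵢ
Σ mᵢcᵢ = 257.4×0.127 + 322.7×0.807 + 419.4×0.444 = 479.3223
Σ mᵢcᵢTᵢ = 32.6898×25.7 + 260.4189×135.7 + 186.2136×54.3 = 46290
T = 46290 / 479.3223 = 96.57 °C

T_f = 96.6 °C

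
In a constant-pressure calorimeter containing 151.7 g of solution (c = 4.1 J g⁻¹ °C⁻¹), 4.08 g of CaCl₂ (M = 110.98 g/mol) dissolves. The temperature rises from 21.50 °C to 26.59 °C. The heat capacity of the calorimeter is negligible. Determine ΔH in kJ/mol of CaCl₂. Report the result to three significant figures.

|ΔT| = |26.59 − 21.50| = 5.09 °C
|q_surr| = (151.7 × 4.1) × 5.09 = 621.97 × 5.09 = 3166 J
n(CaCl₂) = 4.08 / 110.98 = 0.03676 mol
Temperature rose, so q_rxn = −|q_surr| = -3.166 kJ
ΔH = q_rxn / n = -86.13 kJ/mol

ΔH = -86.1 kJ/mol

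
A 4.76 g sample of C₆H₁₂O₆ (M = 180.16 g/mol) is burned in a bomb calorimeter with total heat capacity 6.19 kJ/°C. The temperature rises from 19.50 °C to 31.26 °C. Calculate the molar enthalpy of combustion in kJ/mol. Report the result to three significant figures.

ΔT = 31.26 − 19.50 = 11.76 °C
q_cal = C_cal × ΔT = 6.19 × 11.76 = 72.7944 kJ
n = 4.76 / 180.16 = 0.02642 mol
q_rxn = −q_cal = -72.7944 kJ
ΔH = -72.7944 / 0.02642 = -2755 kJ/mol

ΔH = -2760 kJ/mol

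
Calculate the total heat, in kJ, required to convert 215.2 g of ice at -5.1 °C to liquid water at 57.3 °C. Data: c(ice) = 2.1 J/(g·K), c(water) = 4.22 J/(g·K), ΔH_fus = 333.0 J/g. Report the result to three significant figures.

q1 (heat ice -5.1→0.0 °C): 215.2 × 2.1 × 5.1 = 2305 J
q2 (melt at 0 °C): 215.2 × 333.0 = 71662 J
q3 (heat water 0.0→57.3 °C): 215.2 × 4.22 × 57.3 = 52037 J
Total: 2305 + 71662 + 52037 = 126004 J = 126 kJ

q = 126 kJ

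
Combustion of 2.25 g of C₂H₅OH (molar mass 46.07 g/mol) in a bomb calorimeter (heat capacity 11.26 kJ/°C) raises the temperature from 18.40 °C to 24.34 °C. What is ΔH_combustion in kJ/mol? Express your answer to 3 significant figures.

ΔH = -1370 kJ/mol

ΔT = 24.34 − 18.40 = 5.94 °C
q_cal = C_cal × ΔT = 11.26 × 5.94 = 66.8844 kJ
n = 2.25 / 46.07 = 0.04884 mol
q_rxn = −q_cal = -66.8844 kJ
ΔH = -66.8844 / 0.04884 = -1369 kJ/mol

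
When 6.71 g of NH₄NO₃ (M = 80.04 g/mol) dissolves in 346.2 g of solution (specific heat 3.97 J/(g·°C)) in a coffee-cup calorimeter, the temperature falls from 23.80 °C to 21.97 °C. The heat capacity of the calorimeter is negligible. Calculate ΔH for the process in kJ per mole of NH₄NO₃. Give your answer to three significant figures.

|ΔT| = |21.97 − 23.80| = 1.83 °C
|q_surr| = (346.2 × 3.97) × 1.83 = 1374.414 × 1.83 = 2515 J
n(NH₄NO₃) = 6.71 / 80.04 = 0.08383 mol
Temperature fell, so q_rxn = +|q_surr| = 2.515 kJ
ΔH = q_rxn / n = 30.00 kJ/mol

ΔH = 30.0 kJ/mol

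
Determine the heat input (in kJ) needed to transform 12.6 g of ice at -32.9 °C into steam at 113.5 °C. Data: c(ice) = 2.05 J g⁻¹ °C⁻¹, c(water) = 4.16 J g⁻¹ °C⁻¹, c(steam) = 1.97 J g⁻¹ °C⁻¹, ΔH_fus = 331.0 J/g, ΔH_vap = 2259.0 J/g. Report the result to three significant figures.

q1 (heat ice -32.9→0.0 °C): 12.6 × 2.05 × 32.9 = 850 J
q2 (melt at 0 °C): 12.6 × 331.0 = 4171 J
q3 (heat water 0.0→100.0 °C): 12.6 × 4.16 × 100.0 = 5242 J
q4 (vaporize at 100 °C): 12.6 × 2259.0 = 28463 J
q5 (heat steam 100.0→113.5 °C): 12.6 × 1.97 × 13.5 = 335 J
Total: 850 + 4171 + 5242 + 28463 + 335 = 39061 J = 39.1 kJ

q = 39.1 kJ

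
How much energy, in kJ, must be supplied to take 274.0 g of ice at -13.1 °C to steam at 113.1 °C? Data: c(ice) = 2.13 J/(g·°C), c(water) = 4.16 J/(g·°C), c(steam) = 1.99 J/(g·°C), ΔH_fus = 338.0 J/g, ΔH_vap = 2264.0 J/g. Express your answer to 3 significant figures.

q1 (heat ice -13.1→0.0 °C): 274.0 × 2.13 × 13.1 = 7645 J
q2 (melt at 0 °C): 274.0 × 338.0 = 92612 J
q3 (heat water 0.0→100.0 °C): 274.0 × 4.16 × 100.0 = 113984 J
q4 (vaporize at 100 °C): 274.0 × 2264.0 = 620336 J
q5 (heat steam 100.0→113.1 °C): 274.0 × 1.99 × 13.1 = 7143 J
Total: 7645 + 92612 + 113984 + 620336 + 7143 = 841720 J = 842 kJ

q = 842 kJ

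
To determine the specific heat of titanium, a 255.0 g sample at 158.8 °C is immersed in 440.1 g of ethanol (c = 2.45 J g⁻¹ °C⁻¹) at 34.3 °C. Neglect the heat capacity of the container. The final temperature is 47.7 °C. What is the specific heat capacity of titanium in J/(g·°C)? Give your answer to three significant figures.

c = 0.510 J/(g·°C)

q_gained = (440.1 × 2.45) × (47.7 − 34.3) = 14450 J
q_lost = 255.0 × c × (158.8 − 47.7) = 28330.5 c
Set equal: c = 14450 / 28330.5 = 0.510 J/(g·°C)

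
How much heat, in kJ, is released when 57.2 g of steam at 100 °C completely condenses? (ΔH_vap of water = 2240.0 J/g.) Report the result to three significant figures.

q = m × ΔH_vap = 57.2 × 2240.0 = 128100 J = 128 kJ

q = 128 kJ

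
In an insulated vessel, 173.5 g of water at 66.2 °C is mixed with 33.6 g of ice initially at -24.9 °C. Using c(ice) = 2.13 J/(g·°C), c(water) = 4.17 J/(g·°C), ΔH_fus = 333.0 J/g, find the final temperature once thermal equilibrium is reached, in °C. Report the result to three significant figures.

T_f = 40.4 °C

Heat to bring ice to 0 °C and melt it: q₁ = 33.6×2.13×24.9 + 33.6×333.0 = 12971 J
Heat the water can supply cooling to 0 °C: 173.5×4.17×66.2 = 47895.4 J > q₁, so all ice melts.
Energy balance: 173.5×4.17×(66.2 − T) = 12971 + 33.6×4.17×(T − 0)
723.495(66.2 − T) = 12971 + 140.112 T
47895.4 − 12971 = 863.607 T
T = 34924.4 / 863.607 = 40.44 °C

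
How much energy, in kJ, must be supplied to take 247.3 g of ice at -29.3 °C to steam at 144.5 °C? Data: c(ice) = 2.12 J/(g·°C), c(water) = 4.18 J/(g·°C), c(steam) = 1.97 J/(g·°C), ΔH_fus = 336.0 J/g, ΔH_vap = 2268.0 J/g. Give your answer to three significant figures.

q1 (heat ice -29.3→0.0 °C): 247.3 × 2.12 × 29.3 = 15361 J
q2 (melt at 0 °C): 247.3 × 336.0 = 83093 J
q3 (heat water 0.0→100.0 °C): 247.3 × 4.18 × 100.0 = 103371 J
q4 (vaporize at 100 °C): 247.3 × 2268.0 = 560876 J
q5 (heat steam 100.0→144.5 °C): 247.3 × 1.97 × 44.5 = 21680 J
Total: 15361 + 83093 + 103371 + 560876 + 21680 = 784381 J = 784 kJ

q = 784 kJ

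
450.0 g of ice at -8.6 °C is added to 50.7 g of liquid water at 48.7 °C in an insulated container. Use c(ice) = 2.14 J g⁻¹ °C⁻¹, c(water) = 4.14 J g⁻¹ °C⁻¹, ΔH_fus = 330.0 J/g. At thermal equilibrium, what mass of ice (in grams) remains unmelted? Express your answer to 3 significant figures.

m_ice remaining = 444 g

Heat to warm all ice to 0 °C: 450.0×2.14×8.6 = 8281.8 J
Heat released by water cooling to 0 °C: 50.7×4.14×48.7 = 10222 J
10222 J < 8281.8 + 450.0×330.0 = 156781.8 J, so not all ice melts; final T = 0 °C.
Heat left for melting: 10222 − 8281.8 = 1940.2 J
Mass melted = 1940.2 / 330.0 = 5.879 g
Ice remaining = 450.0 − 5.879 = 444.121 g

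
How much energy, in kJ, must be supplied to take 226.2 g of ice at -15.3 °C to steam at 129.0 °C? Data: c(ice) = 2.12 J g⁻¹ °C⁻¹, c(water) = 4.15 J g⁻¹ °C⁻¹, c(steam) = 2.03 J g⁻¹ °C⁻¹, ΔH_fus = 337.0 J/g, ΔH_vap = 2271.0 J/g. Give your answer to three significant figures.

q1 (heat ice -15.3→0.0 °C): 226.2 × 2.12 × 15.3 = 7337 J
q2 (melt at 0 °C): 226.2 × 337.0 = 76229 J
q3 (heat water 0.0→100.0 °C): 226.2 × 4.15 × 100.0 = 93873 J
q4 (vaporize at 100 °C): 226.2 × 2271.0 = 513700 J
q5 (heat steam 100.0→129.0 °C): 226.2 × 2.03 × 29.0 = 13316 J
Total: 7337 + 76229 + 93873 + 513700 + 13316 = 704455 J = 704 kJ

q = 704 kJ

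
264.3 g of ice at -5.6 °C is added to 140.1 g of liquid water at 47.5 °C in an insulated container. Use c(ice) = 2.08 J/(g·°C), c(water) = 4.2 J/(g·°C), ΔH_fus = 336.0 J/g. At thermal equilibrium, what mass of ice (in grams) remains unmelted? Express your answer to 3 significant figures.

Heat to warm all ice to 0 °C: 264.3×2.08×5.6 = 3078.6 J
Heat released by water cooling to 0 °C: 140.1×4.2×47.5 = 27950 J
27950 J < 3078.6 + 264.3×336.0 = 91883.4 J, so not all ice melts; final T = 0 °C.
Heat left for melting: 27950 − 3078.6 = 24871.4 J
Mass melted = 24871.4 / 336.0 = 74.02 g
Ice remaining = 264.3 − 74.02 = 190.28 g

m_ice remaining = 190 g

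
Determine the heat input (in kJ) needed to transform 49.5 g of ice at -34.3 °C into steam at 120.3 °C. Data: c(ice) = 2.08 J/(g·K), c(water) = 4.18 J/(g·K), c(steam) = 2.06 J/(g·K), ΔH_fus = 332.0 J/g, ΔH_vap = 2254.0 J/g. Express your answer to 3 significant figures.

q = 154 kJ

q1 (heat ice -34.3→0.0 °C): 49.5 × 2.08 × 34.3 = 3532 J
q2 (melt at 0 °C): 49.5 × 332.0 = 16434 J
q3 (heat water 0.0→100.0 °C): 49.5 × 4.18 × 100.0 = 20691 J
q4 (vaporize at 100 °C): 49.5 × 2254.0 = 111573 J
q5 (heat steam 100.0→120.3 °C): 49.5 × 2.06 × 20.3 = 2070 J
Total: 3532 + 16434 + 20691 + 111573 + 2070 = 154300 J = 154 kJ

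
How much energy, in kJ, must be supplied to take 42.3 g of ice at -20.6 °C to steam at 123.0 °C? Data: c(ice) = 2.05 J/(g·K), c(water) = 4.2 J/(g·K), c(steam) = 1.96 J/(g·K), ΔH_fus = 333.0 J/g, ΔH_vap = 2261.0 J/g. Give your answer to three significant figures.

q1 (heat ice -20.6→0.0 °C): 42.3 × 2.05 × 20.6 = 1786 J
q2 (melt at 0 °C): 42.3 × 333.0 = 14086 J
q3 (heat water 0.0→100.0 °C): 42.3 × 4.2 × 100.0 = 17766 J
q4 (vaporize at 100 °C): 42.3 × 2261.0 = 95640 J
q5 (heat steam 100.0→123.0 °C): 42.3 × 1.96 × 23.0 = 1907 J
Total: 1786 + 14086 + 17766 + 95640 + 1907 = 131185 J = 131 kJ

q = 131 kJ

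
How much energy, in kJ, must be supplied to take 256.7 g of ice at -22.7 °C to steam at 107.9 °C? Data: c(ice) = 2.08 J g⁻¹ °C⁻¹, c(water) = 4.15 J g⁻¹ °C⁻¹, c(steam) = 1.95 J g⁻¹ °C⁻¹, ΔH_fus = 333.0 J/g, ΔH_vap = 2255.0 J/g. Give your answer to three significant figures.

q1 (heat ice -22.7→0.0 °C): 256.7 × 2.08 × 22.7 = 12120 J
q2 (melt at 0 °C): 256.7 × 333.0 = 85481 J
q3 (heat water 0.0→100.0 °C): 256.7 × 4.15 × 100.0 = 106531 J
q4 (vaporize at 100 °C): 256.7 × 2255.0 = 578859 J
q5 (heat steam 100.0→107.9 °C): 256.7 × 1.95 × 7.9 = 3954 J
Total: 12120 + 85481 + 106531 + 578859 + 3954 = 786945 J = 787 kJ

q = 787 kJ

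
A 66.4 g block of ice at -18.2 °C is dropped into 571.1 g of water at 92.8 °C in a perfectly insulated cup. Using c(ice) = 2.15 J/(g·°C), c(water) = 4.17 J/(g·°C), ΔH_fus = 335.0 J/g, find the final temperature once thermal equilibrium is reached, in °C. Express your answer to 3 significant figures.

T_f = 73.8 °C

Heat to bring ice to 0 °C and melt it: q₁ = 66.4×2.15×18.2 + 66.4×335.0 = 24842 J
Heat the water can supply cooling to 0 °C: 571.1×4.17×92.8 = 221002 J > q₁, so all ice melts.
Energy balance: 571.1×4.17×(92.8 − T) = 24842 + 66.4×4.17×(T − 0)
2381.487(92.8 − T) = 24842 + 276.888 T
221002 − 24842 = 2658.375 T
T = 196160 / 2658.375 = 73.79 °C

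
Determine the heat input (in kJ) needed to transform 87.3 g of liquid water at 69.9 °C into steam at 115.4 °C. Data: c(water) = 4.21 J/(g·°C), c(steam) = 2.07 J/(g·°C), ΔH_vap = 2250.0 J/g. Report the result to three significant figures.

q = 210 kJ

q1 (heat water 69.9→100.0 °C): 87.3 × 4.21 × 30.1 = 11063 J
q2 (vaporize at 100 °C): 87.3 × 2250.0 = 196425 J
q3 (heat steam 100.0→115.4 °C): 87.3 × 2.07 × 15.4 = 2783 J
Total: 11063 + 196425 + 2783 = 210271 J = 210 kJ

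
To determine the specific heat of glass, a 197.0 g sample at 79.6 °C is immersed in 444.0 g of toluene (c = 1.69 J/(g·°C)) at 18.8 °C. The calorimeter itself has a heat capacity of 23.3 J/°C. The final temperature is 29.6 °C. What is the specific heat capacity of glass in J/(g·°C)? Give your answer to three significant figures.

c = 0.848 J/(g·°C)

q_gained = (444.0 × 1.69 + 23.3) × (29.6 − 18.8) = 8356 J
q_lost = 197.0 × c × (79.6 − 29.6) = 9850 c
Set equal: c = 8356 / 9850 = 0.848 J/(g·°C)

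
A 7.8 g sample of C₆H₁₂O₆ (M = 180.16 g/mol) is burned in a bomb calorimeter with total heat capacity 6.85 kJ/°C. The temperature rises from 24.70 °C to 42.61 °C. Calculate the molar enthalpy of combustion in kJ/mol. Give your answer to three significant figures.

ΔH = -2830 kJ/mol

ΔT = 42.61 − 24.70 = 17.91 °C
q_cal = C_cal × ΔT = 6.85 × 17.91 = 122.6835 kJ
n = 7.8 / 180.16 = 0.04329 mol
q_rxn = −q_cal = -122.6835 kJ
ΔH = -122.6835 / 0.04329 = -2834 kJ/mol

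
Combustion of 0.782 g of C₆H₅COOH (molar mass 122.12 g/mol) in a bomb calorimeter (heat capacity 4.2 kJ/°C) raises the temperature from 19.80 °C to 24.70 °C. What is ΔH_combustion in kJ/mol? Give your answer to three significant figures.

ΔT = 24.70 − 19.80 = 4.90 °C
q_cal = C_cal × ΔT = 4.2 × 4.90 = 20.58 kJ
n = 0.782 / 122.12 = 0.006404 mol
q_rxn = −q_cal = -20.58 kJ
ΔH = -20.58 / 0.006404 = -3214 kJ/mol

ΔH = -3210 kJ/mol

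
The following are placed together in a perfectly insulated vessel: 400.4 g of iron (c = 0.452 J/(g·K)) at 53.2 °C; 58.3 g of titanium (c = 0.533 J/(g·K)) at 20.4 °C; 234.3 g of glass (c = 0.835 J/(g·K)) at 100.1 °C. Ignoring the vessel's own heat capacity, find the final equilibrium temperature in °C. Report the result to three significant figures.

Σ mᵢcᵢ(T − Tᵢ) = 0  ⇒  T = Σ mᵢcᵢTᵢ / Σ mᵢcᵢ
Σ mᵢcᵢ = 400.4×0.452 + 58.3×0.533 + 234.3×0.835 = 407.6952
Σ mᵢcᵢTᵢ = 180.9808×53.2 + 31.0739×20.4 + 195.6405×100.1 = 29846
T = 29846 / 407.6952 = 73.21 °C

T_f = 73.2 °C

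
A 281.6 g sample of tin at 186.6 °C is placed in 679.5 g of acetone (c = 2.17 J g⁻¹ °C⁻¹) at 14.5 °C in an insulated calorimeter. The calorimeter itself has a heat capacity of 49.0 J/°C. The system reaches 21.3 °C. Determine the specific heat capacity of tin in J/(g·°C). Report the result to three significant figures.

c = 0.223 J/(g·°C)

q_gained = (679.5 × 2.17 + 49.0) × (21.3 − 14.5) = 10360 J
q_lost = 281.6 × c × (186.6 − 21.3) = 46548.48 c
Set equal: c = 10360 / 46548.48 = 0.223 J/(g·°C)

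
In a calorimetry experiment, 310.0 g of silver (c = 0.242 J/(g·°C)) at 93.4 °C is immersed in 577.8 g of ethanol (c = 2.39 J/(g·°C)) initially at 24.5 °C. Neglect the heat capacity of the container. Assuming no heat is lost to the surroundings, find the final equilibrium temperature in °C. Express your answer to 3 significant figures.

T_f = 28.1 °C

Heat lost by silver = heat gained by ethanol.
(310.0)(0.242)(93.4 − T) = (577.8)(2.39)(T − 24.5)
75.02 (93.4 − T) = 1380.942 (T − 24.5)
7006.9 − 75.02 T = 1380.942 T − 33833
40839.9 = 1455.962 T
T = 28.05 °C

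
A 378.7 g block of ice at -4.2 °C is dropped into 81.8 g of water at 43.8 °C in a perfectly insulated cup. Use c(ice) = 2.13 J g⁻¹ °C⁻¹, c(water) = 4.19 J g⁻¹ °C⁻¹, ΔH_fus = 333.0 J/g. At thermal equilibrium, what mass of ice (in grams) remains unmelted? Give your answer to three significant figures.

m_ice remaining = 344 g

Heat to warm all ice to 0 °C: 378.7×2.13×4.2 = 3387.9 J
Heat released by water cooling to 0 °C: 81.8×4.19×43.8 = 15012 J
15012 J < 3387.9 + 378.7×333.0 = 129495.0 J, so not all ice melts; final T = 0 °C.
Heat left for melting: 15012 − 3387.9 = 11624.1 J
Mass melted = 11624.1 / 333.0 = 34.91 g
Ice remaining = 378.7 − 34.91 = 343.79 g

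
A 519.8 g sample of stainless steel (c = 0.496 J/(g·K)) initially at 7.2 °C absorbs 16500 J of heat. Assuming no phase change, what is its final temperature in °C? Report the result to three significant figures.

T_f = 71.2 °C

ΔT = q / (m c) = 16500 / (519.8 × 0.496) = 64.00 °C
T_f = 7.2 + 64.00 = 71.20 °C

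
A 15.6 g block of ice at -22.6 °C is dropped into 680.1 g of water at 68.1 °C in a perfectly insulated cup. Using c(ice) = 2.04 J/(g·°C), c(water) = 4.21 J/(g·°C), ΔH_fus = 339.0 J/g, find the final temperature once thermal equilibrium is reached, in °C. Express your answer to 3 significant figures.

T_f = 64.5 °C

Heat to bring ice to 0 °C and melt it: q₁ = 15.6×2.04×22.6 + 15.6×339.0 = 6007.6 J
Heat the water can supply cooling to 0 °C: 680.1×4.21×68.1 = 194985 J > q₁, so all ice melts.
Energy balance: 680.1×4.21×(68.1 − T) = 6007.6 + 15.6×4.21×(T − 0)
2863.221(68.1 − T) = 6007.6 + 65.676 T
194985 − 6007.6 = 2928.897 T
T = 188977.4 / 2928.897 = 64.52 °C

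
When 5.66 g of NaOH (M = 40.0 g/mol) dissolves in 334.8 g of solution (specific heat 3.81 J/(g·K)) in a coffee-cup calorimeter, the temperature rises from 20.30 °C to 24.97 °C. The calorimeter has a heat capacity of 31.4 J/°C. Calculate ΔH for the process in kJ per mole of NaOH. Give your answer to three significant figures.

|ΔT| = |24.97 − 20.30| = 4.67 °C
|q_surr| = (334.8 × 3.81 + 31.4) × 4.67 = 1306.988 × 4.67 = 6104 J
n(NaOH) = 5.66 / 40.0 = 0.1415 mol
Temperature rose, so q_rxn = −|q_surr| = -6.104 kJ
ΔH = q_rxn / n = -43.14 kJ/mol

ΔH = -43.1 kJ/mol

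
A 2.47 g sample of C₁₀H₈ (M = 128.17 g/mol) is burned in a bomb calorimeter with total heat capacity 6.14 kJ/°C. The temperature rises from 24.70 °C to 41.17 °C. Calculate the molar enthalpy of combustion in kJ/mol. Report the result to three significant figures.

ΔH = -5250 kJ/mol

ΔT = 41.17 − 24.70 = 16.47 °C
q_cal = C_cal × ΔT = 6.14 × 16.47 = 101.1258 kJ
n = 2.47 / 128.17 = 0.01927 mol
q_rxn = −q_cal = -101.1258 kJ
ΔH = -101.1258 / 0.01927 = -5248 kJ/mol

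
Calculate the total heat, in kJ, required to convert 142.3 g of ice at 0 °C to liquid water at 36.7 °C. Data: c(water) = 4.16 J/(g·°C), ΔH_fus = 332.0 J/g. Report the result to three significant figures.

q = 69.0 kJ

q1 (melt at 0 °C): 142.3 × 332.0 = 47244 J
q2 (heat water 0.0→36.7 °C): 142.3 × 4.16 × 36.7 = 21725 J
Total: 47244 + 21725 = 68969 J = 69.0 kJ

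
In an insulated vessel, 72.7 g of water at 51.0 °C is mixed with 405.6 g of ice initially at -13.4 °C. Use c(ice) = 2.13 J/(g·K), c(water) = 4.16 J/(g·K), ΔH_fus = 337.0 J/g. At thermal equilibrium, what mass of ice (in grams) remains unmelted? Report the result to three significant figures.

m_ice remaining = 394 g

Heat to warm all ice to 0 °C: 405.6×2.13×13.4 = 11577 J
Heat released by water cooling to 0 °C: 72.7×4.16×51.0 = 15424 J
15424 J < 11577 + 405.6×337.0 = 148264.2 J, so not all ice melts; final T = 0 °C.
Heat left for melting: 15424 − 11577 = 3847 J
Mass melted = 3847 / 337.0 = 11.42 g
Ice remaining = 405.6 − 11.42 = 394.18 g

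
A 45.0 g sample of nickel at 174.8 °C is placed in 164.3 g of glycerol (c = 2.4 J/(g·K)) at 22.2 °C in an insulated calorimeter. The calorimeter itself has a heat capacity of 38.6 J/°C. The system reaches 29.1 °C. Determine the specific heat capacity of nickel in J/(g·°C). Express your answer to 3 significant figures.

c = 0.456 J/(g·°C)

q_gained = (164.3 × 2.4 + 38.6) × (29.1 − 22.2) = 2987 J
q_lost = 45.0 × c × (174.8 − 29.1) = 6556.5 c
Set equal: c = 2987 / 6556.5 = 0.456 J/(g·°C)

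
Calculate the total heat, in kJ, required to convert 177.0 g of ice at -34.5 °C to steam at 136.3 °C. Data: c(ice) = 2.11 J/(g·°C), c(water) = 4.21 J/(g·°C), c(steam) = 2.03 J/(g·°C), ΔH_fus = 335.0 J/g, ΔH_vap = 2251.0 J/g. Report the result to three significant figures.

q1 (heat ice -34.5→0.0 °C): 177.0 × 2.11 × 34.5 = 12885 J
q2 (melt at 0 °C): 177.0 × 335.0 = 59295 J
q3 (heat water 0.0→100.0 °C): 177.0 × 4.21 × 100.0 = 74517 J
q4 (vaporize at 100 °C): 177.0 × 2251.0 = 398427 J
q5 (heat steam 100.0→136.3 °C): 177.0 × 2.03 × 36.3 = 13043 J
Total: 12885 + 59295 + 74517 + 398427 + 13043 = 558167 J = 558 kJ

q = 558 kJ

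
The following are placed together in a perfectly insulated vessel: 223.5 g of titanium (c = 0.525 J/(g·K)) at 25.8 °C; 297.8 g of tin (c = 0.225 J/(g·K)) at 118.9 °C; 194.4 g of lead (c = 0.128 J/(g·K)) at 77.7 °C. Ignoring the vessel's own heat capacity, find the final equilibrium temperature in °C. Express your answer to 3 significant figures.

Σ mᵢcᵢ(T − Tᵢ) = 0  ⇒  T = Σ mᵢcᵢTᵢ / Σ mᵢcᵢ
Σ mᵢcᵢ = 223.5×0.525 + 297.8×0.225 + 194.4×0.128 = 209.2257
Σ mᵢcᵢTᵢ = 117.3375×25.8 + 67.005×118.9 + 24.8832×77.7 = 12928
T = 12928 / 209.2257 = 61.79 °C

T_f = 61.8 °C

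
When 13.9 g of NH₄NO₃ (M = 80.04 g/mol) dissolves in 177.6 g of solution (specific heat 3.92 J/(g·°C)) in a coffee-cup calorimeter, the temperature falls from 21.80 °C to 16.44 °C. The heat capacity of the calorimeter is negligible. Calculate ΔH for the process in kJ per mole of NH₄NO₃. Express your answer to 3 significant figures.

|ΔT| = |16.44 − 21.80| = 5.36 °C
|q_surr| = (177.6 × 3.92) × 5.36 = 696.192 × 5.36 = 3732 J
n(NH₄NO₃) = 13.9 / 80.04 = 0.1737 mol
Temperature fell, so q_rxn = +|q_surr| = 3.732 kJ
ΔH = q_rxn / n = 21.49 kJ/mol

ΔH = 21.5 kJ/mol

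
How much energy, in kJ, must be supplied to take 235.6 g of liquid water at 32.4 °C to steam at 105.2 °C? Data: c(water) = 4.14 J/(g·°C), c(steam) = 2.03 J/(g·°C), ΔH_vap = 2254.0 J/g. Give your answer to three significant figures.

q1 (heat water 32.4→100.0 °C): 235.6 × 4.14 × 67.6 = 65936 J
q2 (vaporize at 100 °C): 235.6 × 2254.0 = 531042 J
q3 (heat steam 100.0→105.2 °C): 235.6 × 2.03 × 5.2 = 2487 J
Total: 65936 + 531042 + 2487 = 599465 J = 599 kJ

q = 599 kJ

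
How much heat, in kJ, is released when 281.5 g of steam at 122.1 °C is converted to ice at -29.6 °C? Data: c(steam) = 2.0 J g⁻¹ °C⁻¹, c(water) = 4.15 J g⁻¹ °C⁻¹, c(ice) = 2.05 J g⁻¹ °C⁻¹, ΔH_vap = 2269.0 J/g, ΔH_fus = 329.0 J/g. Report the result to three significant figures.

q1 (cool steam 122.1→100 °C): 281.5 × 2.0 × 22.1 = 12442 J
q2 (condense at 100 °C): 281.5 × 2269.0 = 638724 J
q3 (cool water 100→0 °C): 281.5 × 4.15 × 100.0 = 116823 J
q4 (freeze at 0 °C): 281.5 × 329.0 = 92614 J
q5 (cool ice 0→-29.6 °C): 281.5 × 2.05 × 29.6 = 17081 J
Total: 12442 + 638724 + 116823 + 92614 + 17081 = 877684 J = 878 kJ

q = 878 kJ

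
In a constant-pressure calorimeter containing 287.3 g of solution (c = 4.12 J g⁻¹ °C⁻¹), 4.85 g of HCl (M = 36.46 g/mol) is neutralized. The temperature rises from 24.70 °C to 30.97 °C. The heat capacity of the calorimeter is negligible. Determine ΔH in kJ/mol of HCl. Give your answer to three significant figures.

|ΔT| = |30.97 − 24.70| = 6.27 °C
|q_surr| = (287.3 × 4.12) × 6.27 = 1183.676 × 6.27 = 7422 J
n(HCl) = 4.85 / 36.46 = 0.1330 mol
Temperature rose, so q_rxn = −|q_surr| = -7.422 kJ
ΔH = q_rxn / n = -55.80 kJ/mol

ΔH = -55.8 kJ/mol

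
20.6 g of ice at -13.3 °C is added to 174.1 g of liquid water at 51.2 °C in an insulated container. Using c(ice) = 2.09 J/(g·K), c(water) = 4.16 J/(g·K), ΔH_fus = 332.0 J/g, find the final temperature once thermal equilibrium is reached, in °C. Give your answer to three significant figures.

Heat to bring ice to 0 °C and melt it: q₁ = 20.6×2.09×13.3 + 20.6×332.0 = 7411.8 J
Heat the water can supply cooling to 0 °C: 174.1×4.16×51.2 = 37081.9 J > q₁, so all ice melts.
Energy balance: 174.1×4.16×(51.2 − T) = 7411.8 + 20.6×4.16×(T − 0)
724.256(51.2 − T) = 7411.8 + 85.696 T
37081.9 − 7411.8 = 809.952 T
T = 29670.1 / 809.952 = 36.63 °C

T_f = 36.6 °C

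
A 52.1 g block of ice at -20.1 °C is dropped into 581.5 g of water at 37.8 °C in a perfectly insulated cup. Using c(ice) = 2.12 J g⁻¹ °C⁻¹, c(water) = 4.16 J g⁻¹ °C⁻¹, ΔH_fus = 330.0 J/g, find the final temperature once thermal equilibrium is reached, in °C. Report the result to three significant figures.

T_f = 27.3 °C

Heat to bring ice to 0 °C and melt it: q₁ = 52.1×2.12×20.1 + 52.1×330.0 = 19413 J
Heat the water can supply cooling to 0 °C: 581.5×4.16×37.8 = 91439.7 J > q₁, so all ice melts.
Energy balance: 581.5×4.16×(37.8 − T) = 19413 + 52.1×4.16×(T − 0)
2419.04(37.8 − T) = 19413 + 216.736 T
91439.7 − 19413 = 2635.776 T
T = 72026.7 / 2635.776 = 27.33 °C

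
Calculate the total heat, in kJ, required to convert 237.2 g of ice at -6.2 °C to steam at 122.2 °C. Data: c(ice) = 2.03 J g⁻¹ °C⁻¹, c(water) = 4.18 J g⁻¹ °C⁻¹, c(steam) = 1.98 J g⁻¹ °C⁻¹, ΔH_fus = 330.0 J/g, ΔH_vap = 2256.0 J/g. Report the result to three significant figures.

q = 726 kJ

q1 (heat ice -6.2→0.0 °C): 237.2 × 2.03 × 6.2 = 2985 J
q2 (melt at 0 °C): 237.2 × 330.0 = 78276 J
q3 (heat water 0.0→100.0 °C): 237.2 × 4.18 × 100.0 = 99150 J
q4 (vaporize at 100 °C): 237.2 × 2256.0 = 535123 J
q5 (heat steam 100.0→122.2 °C): 237.2 × 1.98 × 22.2 = 10426 J
Total: 2985 + 78276 + 99150 + 535123 + 10426 = 725960 J = 726 kJ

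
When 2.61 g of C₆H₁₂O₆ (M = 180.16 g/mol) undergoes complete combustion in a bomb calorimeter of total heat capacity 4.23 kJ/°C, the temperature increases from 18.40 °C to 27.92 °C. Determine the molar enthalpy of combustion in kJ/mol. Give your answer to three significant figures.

ΔT = 27.92 − 18.40 = 9.52 °C
q_cal = C_cal × ΔT = 4.23 × 9.52 = 40.2696 kJ
n = 2.61 / 180.16 = 0.01449 mol
q_rxn = −q_cal = -40.2696 kJ
ΔH = -40.2696 / 0.01449 = -2779 kJ/mol

ΔH = -2780 kJ/mol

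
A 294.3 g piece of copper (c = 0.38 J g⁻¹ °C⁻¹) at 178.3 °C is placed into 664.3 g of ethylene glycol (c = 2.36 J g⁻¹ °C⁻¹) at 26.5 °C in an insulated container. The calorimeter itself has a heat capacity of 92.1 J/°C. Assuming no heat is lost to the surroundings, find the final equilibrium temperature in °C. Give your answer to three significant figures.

Heat lost by copper = heat gained by ethylene glycol + calorimeter.
(294.3)(0.38)(178.3 − T) = [(664.3)(2.36) + 92.1](T − 26.5)
111.834 (178.3 − T) = 1659.848 (T − 26.5)
19940 − 111.834 T = 1659.848 T − 43986
63926 = 1771.682 T
T = 36.08 °C

T_f = 36.1 °C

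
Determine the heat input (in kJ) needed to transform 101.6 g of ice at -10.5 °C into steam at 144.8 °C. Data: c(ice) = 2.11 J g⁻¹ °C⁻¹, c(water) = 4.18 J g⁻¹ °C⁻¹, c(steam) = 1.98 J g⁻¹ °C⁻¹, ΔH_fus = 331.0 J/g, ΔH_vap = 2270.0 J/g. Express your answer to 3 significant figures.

q1 (heat ice -10.5→0.0 °C): 101.6 × 2.11 × 10.5 = 2251 J
q2 (melt at 0 °C): 101.6 × 331.0 = 33630 J
q3 (heat water 0.0→100.0 °C): 101.6 × 4.18 × 100.0 = 42469 J
q4 (vaporize at 100 °C): 101.6 × 2270.0 = 230632 J
q5 (heat steam 100.0→144.8 °C): 101.6 × 1.98 × 44.8 = 9012 J
Total: 2251 + 33630 + 42469 + 230632 + 9012 = 317994 J = 318 kJ

q = 318 kJ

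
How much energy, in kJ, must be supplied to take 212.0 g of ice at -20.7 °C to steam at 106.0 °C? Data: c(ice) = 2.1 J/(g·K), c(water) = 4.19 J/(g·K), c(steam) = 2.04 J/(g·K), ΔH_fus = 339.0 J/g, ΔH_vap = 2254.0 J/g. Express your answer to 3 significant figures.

q1 (heat ice -20.7→0.0 °C): 212.0 × 2.1 × 20.7 = 9216 J
q2 (melt at 0 °C): 212.0 × 339.0 = 71868 J
q3 (heat water 0.0→100.0 °C): 212.0 × 4.19 × 100.0 = 88828 J
q4 (vaporize at 100 °C): 212.0 × 2254.0 = 477848 J
q5 (heat steam 100.0→106.0 °C): 212.0 × 2.04 × 6.0 = 2595 J
Total: 9216 + 71868 + 88828 + 477848 + 2595 = 650355 J = 650 kJ

q = 650 kJ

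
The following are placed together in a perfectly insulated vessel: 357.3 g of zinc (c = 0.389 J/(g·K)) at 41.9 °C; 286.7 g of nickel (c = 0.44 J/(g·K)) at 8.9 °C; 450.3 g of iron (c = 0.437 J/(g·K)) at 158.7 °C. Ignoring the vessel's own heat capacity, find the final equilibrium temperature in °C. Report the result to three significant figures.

T_f = 82.6 °C

Σ mᵢcᵢ(T − Tᵢ) = 0  ⇒  T = Σ mᵢcᵢTᵢ / Σ mᵢcᵢ
Σ mᵢcᵢ = 357.3×0.389 + 286.7×0.44 + 450.3×0.437 = 461.9188
Σ mᵢcᵢTᵢ = 138.9897×41.9 + 126.148×8.9 + 196.7811×158.7 = 38176
T = 38176 / 461.9188 = 82.647 °C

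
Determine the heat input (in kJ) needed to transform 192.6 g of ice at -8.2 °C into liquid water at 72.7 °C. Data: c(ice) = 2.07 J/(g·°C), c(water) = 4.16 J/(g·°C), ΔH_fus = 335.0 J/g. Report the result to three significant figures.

q1 (heat ice -8.2→0.0 °C): 192.6 × 2.07 × 8.2 = 3269 J
q2 (melt at 0 °C): 192.6 × 335.0 = 64521 J
q3 (heat water 0.0→72.7 °C): 192.6 × 4.16 × 72.7 = 58248 J
Total: 3269 + 64521 + 58248 = 126038 J = 126 kJ

q = 126 kJ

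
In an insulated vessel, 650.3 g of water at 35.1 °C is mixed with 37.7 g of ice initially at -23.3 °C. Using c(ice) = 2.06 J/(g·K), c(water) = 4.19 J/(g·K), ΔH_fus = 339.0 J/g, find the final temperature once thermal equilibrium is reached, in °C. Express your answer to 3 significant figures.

T_f = 28.1 °C

Heat to bring ice to 0 °C and melt it: q₁ = 37.7×2.06×23.3 + 37.7×339.0 = 14590 J
Heat the water can supply cooling to 0 °C: 650.3×4.19×35.1 = 95639.0 J > q₁, so all ice melts.
Energy balance: 650.3×4.19×(35.1 − T) = 14590 + 37.7×4.19×(T − 0)
2724.757(35.1 − T) = 14590 + 157.963 T
95639.0 − 14590 = 2882.720 T
T = 81049.0 / 2882.720 = 28.12 °C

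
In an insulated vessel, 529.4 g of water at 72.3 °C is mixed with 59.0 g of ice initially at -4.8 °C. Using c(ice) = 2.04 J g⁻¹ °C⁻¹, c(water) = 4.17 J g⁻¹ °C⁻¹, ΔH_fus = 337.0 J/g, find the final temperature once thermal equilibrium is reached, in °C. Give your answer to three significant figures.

T_f = 56.7 °C

Heat to bring ice to 0 °C and melt it: q₁ = 59.0×2.04×4.8 + 59.0×337.0 = 20461 J
Heat the water can supply cooling to 0 °C: 529.4×4.17×72.3 = 159609 J > q₁, so all ice melts.
Energy balance: 529.4×4.17×(72.3 − T) = 20461 + 59.0×4.17×(T − 0)
2207.598(72.3 − T) = 20461 + 246.03 T
159609 − 20461 = 2453.628 T
T = 139148 / 2453.628 = 56.71 °C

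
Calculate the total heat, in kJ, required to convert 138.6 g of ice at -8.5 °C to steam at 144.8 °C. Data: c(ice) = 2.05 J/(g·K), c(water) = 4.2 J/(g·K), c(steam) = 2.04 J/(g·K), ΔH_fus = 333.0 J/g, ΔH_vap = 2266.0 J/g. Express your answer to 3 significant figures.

q = 434 kJ

q1 (heat ice -8.5→0.0 °C): 138.6 × 2.05 × 8.5 = 2415 J
q2 (melt at 0 °C): 138.6 × 333.0 = 46154 J
q3 (heat water 0.0→100.0 °C): 138.6 × 4.2 × 100.0 = 58212 J
q4 (vaporize at 100 °C): 138.6 × 2266.0 = 314068 J
q5 (heat steam 100.0→144.8 °C): 138.6 × 2.04 × 44.8 = 12667 J
Total: 2415 + 46154 + 58212 + 314068 + 12667 = 433516 J = 434 kJ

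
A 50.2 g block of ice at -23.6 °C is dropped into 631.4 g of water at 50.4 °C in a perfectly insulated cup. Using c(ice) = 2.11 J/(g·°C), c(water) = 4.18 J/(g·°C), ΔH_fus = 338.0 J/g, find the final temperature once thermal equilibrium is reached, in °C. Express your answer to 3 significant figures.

T_f = 39.9 °C

Heat to bring ice to 0 °C and melt it: q₁ = 50.2×2.11×23.6 + 50.2×338.0 = 19467 J
Heat the water can supply cooling to 0 °C: 631.4×4.18×50.4 = 133018 J > q₁, so all ice melts.
Energy balance: 631.4×4.18×(50.4 − T) = 19467 + 50.2×4.18×(T − 0)
2639.252(50.4 − T) = 19467 + 209.836 T
133018 − 19467 = 2849.088 T
T = 113551 / 2849.088 = 39.86 °C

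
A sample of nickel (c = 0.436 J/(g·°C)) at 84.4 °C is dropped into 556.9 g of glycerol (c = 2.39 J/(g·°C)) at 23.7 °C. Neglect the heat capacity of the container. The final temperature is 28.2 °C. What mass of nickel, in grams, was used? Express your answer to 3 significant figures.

m = 244 g

q_gained = (556.9 × 2.39) × (28.2 − 23.7) = 5989 J
q_lost = m × 0.436 × (84.4 − 28.2) = 24.5032 m
m = 5989 / 24.5032 = 244 g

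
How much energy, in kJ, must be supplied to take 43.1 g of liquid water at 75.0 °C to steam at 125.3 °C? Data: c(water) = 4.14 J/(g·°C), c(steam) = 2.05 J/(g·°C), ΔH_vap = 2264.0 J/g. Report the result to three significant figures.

q = 104 kJ

q1 (heat water 75.0→100.0 °C): 43.1 × 4.14 × 25.0 = 4461 J
q2 (vaporize at 100 °C): 43.1 × 2264.0 = 97578 J
q3 (heat steam 100.0→125.3 °C): 43.1 × 2.05 × 25.3 = 2235 J
Total: 4461 + 97578 + 2235 = 104274 J = 104 kJ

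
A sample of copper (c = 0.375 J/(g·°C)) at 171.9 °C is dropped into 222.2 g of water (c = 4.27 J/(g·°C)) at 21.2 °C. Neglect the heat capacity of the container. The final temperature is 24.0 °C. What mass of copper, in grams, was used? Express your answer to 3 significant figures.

m = 47.9 g

q_gained = (222.2 × 4.27) × (24.0 − 21.2) = 2657 J
q_lost = m × 0.375 × (171.9 − 24.0) = 55.4625 m
m = 2657 / 55.4625 = 47.9 g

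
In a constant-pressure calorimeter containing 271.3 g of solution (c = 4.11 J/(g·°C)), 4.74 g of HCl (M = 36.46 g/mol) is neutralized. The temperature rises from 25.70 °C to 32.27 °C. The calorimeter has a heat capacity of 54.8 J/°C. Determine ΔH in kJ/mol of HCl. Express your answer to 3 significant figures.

ΔH = -59.1 kJ/mol

|ΔT| = |32.27 − 25.70| = 6.57 °C
|q_surr| = (271.3 × 4.11 + 54.8) × 6.57 = 1169.843 × 6.57 = 7686 J
n(HCl) = 4.74 / 36.46 = 0.1300 mol
Temperature rose, so q_rxn = −|q_surr| = -7.686 kJ
ΔH = q_rxn / n = -59.12 kJ/mol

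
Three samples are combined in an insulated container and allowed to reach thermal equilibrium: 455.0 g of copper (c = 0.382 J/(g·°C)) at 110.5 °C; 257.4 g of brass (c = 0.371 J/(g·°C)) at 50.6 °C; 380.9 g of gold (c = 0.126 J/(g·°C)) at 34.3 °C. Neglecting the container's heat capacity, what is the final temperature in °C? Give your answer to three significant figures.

T_f = 80.9 °C

Σ mᵢcᵢ(T − Tᵢ) = 0  ⇒  T = Σ mᵢcᵢTᵢ / Σ mᵢcᵢ
Σ mᵢcᵢ = 455.0×0.382 + 257.4×0.371 + 380.9×0.126 = 317.2988
Σ mᵢcᵢTᵢ = 173.81×110.5 + 95.4954×50.6 + 47.9934×34.3 = 25684
T = 25684 / 317.2988 = 80.946 °C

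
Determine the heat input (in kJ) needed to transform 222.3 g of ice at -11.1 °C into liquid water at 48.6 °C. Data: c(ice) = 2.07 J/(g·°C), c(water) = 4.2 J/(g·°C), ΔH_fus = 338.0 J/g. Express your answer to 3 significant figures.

q = 126 kJ

q1 (heat ice -11.1→0.0 °C): 222.3 × 2.07 × 11.1 = 5108 J
q2 (melt at 0 °C): 222.3 × 338.0 = 75137 J
q3 (heat water 0.0→48.6 °C): 222.3 × 4.2 × 48.6 = 45376 J
Total: 5108 + 75137 + 45376 = 125621 J = 126 kJ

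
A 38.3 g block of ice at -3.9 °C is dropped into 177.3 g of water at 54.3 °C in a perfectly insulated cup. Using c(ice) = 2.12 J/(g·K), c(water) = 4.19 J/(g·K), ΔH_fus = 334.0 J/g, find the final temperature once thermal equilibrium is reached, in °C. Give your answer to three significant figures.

T_f = 30.1 °C

Heat to bring ice to 0 °C and melt it: q₁ = 38.3×2.12×3.9 + 38.3×334.0 = 13109 J
Heat the water can supply cooling to 0 °C: 177.3×4.19×54.3 = 40338.8 J > q₁, so all ice melts.
Energy balance: 177.3×4.19×(54.3 − T) = 13109 + 38.3×4.19×(T − 0)
742.887(54.3 − T) = 13109 + 160.477 T
40338.8 − 13109 = 903.364 T
T = 27229.8 / 903.364 = 30.14 °C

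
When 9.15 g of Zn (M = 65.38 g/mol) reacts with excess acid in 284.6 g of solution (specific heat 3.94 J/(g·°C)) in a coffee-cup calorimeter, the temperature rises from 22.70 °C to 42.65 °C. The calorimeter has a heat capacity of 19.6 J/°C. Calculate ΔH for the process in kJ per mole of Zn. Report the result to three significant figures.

ΔH = -163 kJ/mol

|ΔT| = |42.65 − 22.70| = 19.95 °C
|q_surr| = (284.6 × 3.94 + 19.6) × 19.95 = 1140.924 × 19.95 = 22760 J
n(Zn) = 9.15 / 65.38 = 0.1400 mol
Temperature rose, so q_rxn = −|q_surr| = -22.76 kJ
ΔH = q_rxn / n = -162.6 kJ/mol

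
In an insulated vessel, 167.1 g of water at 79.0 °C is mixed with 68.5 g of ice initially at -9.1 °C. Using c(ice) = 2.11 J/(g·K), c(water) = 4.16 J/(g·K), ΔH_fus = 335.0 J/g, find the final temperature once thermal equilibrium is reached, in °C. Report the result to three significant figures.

T_f = 31.3 °C

Heat to bring ice to 0 °C and melt it: q₁ = 68.5×2.11×9.1 + 68.5×335.0 = 24263 J
Heat the water can supply cooling to 0 °C: 167.1×4.16×79.0 = 54915.7 J > q₁, so all ice melts.
Energy balance: 167.1×4.16×(79.0 − T) = 24263 + 68.5×4.16×(T − 0)
695.136(79.0 − T) = 24263 + 284.96 T
54915.7 − 24263 = 980.096 T
T = 30652.7 / 980.096 = 31.28 °C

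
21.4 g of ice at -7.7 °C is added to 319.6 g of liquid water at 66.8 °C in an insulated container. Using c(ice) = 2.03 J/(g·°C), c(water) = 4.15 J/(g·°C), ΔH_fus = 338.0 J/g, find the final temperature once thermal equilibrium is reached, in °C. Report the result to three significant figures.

Heat to bring ice to 0 °C and melt it: q₁ = 21.4×2.03×7.7 + 21.4×338.0 = 7567.7 J
Heat the water can supply cooling to 0 °C: 319.6×4.15×66.8 = 88599.5 J > q₁, so all ice melts.
Energy balance: 319.6×4.15×(66.8 − T) = 7567.7 + 21.4×4.15×(T − 0)
1326.34(66.8 − T) = 7567.7 + 88.81 T
88599.5 − 7567.7 = 1415.15 T
T = 81031.8 / 1415.15 = 57.26 °C

T_f = 57.3 °C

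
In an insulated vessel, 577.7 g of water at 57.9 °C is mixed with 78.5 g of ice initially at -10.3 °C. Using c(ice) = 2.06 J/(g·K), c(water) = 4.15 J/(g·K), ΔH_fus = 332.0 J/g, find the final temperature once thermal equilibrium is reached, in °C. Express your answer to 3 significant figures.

T_f = 40.8 °C

Heat to bring ice to 0 °C and melt it: q₁ = 78.5×2.06×10.3 + 78.5×332.0 = 27728 J
Heat the water can supply cooling to 0 °C: 577.7×4.15×57.9 = 138813 J > q₁, so all ice melts.
Energy balance: 577.7×4.15×(57.9 − T) = 27728 + 78.5×4.15×(T − 0)
2397.455(57.9 − T) = 27728 + 325.775 T
138813 − 27728 = 2723.230 T
T = 111085 / 2723.230 = 40.79 °C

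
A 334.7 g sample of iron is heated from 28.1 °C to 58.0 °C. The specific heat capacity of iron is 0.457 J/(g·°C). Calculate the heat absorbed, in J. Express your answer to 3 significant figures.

q = m c ΔT = 334.7 × 0.457 × (58.0 − 28.1)
q = 334.7 × 0.457 × 29.9 = 4573 J

q = 4570 J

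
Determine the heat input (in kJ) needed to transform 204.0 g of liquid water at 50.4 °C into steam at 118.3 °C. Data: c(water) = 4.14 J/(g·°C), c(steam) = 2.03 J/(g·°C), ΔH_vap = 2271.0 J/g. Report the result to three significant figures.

q = 513 kJ

q1 (heat water 50.4→100.0 °C): 204.0 × 4.14 × 49.6 = 41890 J
q2 (vaporize at 100 °C): 204.0 × 2271.0 = 463284 J
q3 (heat steam 100.0→118.3 °C): 204.0 × 2.03 × 18.3 = 7578 J
Total: 41890 + 463284 + 7578 = 512752 J = 513 kJ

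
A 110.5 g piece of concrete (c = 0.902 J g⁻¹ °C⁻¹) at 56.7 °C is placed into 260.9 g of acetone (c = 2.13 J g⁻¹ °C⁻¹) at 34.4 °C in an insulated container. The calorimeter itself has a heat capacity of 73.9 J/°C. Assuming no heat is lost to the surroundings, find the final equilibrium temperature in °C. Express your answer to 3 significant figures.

Heat lost by concrete = heat gained by acetone + calorimeter.
(110.5)(0.902)(56.7 − T) = [(260.9)(2.13) + 73.9](T − 34.4)
99.671 (56.7 − T) = 629.617 (T − 34.4)
5651.3 − 99.671 T = 629.617 T − 21659
27310.3 = 729.288 T
T = 37.448 °C

T_f = 37.4 °C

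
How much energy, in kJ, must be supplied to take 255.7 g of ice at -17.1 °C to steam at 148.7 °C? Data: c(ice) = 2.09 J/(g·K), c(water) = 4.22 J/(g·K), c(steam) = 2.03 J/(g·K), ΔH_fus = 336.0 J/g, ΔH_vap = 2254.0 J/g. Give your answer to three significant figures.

q = 805 kJ

q1 (heat ice -17.1→0.0 °C): 255.7 × 2.09 × 17.1 = 9138 J
q2 (melt at 0 °C): 255.7 × 336.0 = 85915 J
q3 (heat water 0.0→100.0 °C): 255.7 × 4.22 × 100.0 = 107905 J
q4 (vaporize at 100 °C): 255.7 × 2254.0 = 576348 J
q5 (heat steam 100.0→148.7 °C): 255.7 × 2.03 × 48.7 = 25279 J
Total: 9138 + 85915 + 107905 + 576348 + 25279 = 804585 J = 805 kJ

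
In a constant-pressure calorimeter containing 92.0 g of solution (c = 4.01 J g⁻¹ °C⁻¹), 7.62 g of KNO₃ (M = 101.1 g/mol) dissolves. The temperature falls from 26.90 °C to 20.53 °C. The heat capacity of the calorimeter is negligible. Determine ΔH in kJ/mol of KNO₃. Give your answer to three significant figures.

ΔH = 31.2 kJ/mol

|ΔT| = |20.53 − 26.90| = 6.37 °C
|q_surr| = (92.0 × 4.01) × 6.37 = 368.92 × 6.37 = 2350 J
n(KNO₃) = 7.62 / 101.1 = 0.07537 mol
Temperature fell, so q_rxn = +|q_surr| = 2.350 kJ
ΔH = q_rxn / n = 31.18 kJ/mol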